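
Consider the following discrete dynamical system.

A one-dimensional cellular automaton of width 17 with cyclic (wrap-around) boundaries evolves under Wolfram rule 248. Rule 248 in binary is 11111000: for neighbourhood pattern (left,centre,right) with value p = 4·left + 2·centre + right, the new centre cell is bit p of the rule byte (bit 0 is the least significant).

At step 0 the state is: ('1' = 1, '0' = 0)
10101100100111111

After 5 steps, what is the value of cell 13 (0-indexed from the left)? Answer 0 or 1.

1

k=0  10101100100111111
k=1  11011110010111111
k=2  11111111001111111
k=3  11111111101111111
k=4  11111111111111111
k=5  11111111111111111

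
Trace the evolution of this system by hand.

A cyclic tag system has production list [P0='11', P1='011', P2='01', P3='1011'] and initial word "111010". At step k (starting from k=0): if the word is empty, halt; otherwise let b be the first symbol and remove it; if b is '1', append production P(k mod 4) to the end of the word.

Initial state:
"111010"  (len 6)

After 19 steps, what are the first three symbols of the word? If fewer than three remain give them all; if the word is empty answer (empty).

110

t=0: "111010"  (len 6)
t=1: "1101011"  (len 7)
t=2: "101011011"  (len 9)
t=3: "0101101101"  (len 10)
t=4: "101101101"  (len 9)
t=5: "0110110111"  (len 10)
t=6: "110110111"  (len 9)
t=7: "1011011101"  (len 10)
t=8: "0110111011011"  (len 13)
t=9: "110111011011"  (len 12)
t=10: "10111011011011"  (len 14)
t=11: "011101101101101"  (len 15)
t=12: "11101101101101"  (len 14)
t=13: "110110110110111"  (len 15)
t=14: "10110110110111011"  (len 17)
t=15: "011011011011101101"  (len 18)
t=16: "11011011011101101"  (len 17)
t=17: "101101101110110111"  (len 18)
t=18: "01101101110110111011"  (len 20)
t=19: "1101101110110111011"  (len 19)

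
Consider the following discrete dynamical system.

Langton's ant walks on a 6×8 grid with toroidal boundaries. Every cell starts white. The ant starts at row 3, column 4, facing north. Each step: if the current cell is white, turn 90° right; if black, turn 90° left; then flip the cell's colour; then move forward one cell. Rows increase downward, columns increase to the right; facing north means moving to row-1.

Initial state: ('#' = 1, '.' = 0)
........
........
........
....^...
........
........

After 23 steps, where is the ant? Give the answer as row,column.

4,2

[0] ........
........
........
....^...
........
........
[1] ........
........
........
....#>..
........
........
[2] ........
........
........
....##..
.....v..
........
[3] ........
........
........
....##..
....<#..
........
[4] ........
........
........
....^#..
....##..
........
[5] ........
........
........
...<.#..
....##..
........
[6] ........
........
...^....
...#.#..
....##..
........
[7] ........
........
...#>...
...#.#..
....##..
........
[8] ........
........
...##...
...#v#..
....##..
........
[9] ........
........
...##...
...<##..
....##..
........
[10] ........
........
...##...
....##..
...v##..
........
[11] ........
........
...##...
....##..
..<###..
........
[12] ........
........
...##...
..^.##..
..####..
........
[13] ........
........
...##...
..#>##..
..####..
........
[14] ........
........
...##...
..####..
..#v##..
........
[15] ........
........
...##...
..####..
..#.>#..
........
[16] ........
........
...##...
..##^#..
..#..#..
........
[17] ........
........
...##...
..#<.#..
..#..#..
........
[18] ........
........
...##...
..#..#..
..#v.#..
........
[19] ........
........
...##...
..#..#..
..<#.#..
........
[20] ........
........
...##...
..#..#..
...#.#..
..v.....
[21] ........
........
...##...
..#..#..
...#.#..
.<#.....
[22] ........
........
...##...
..#..#..
.^.#.#..
.##.....
[23] ........
........
...##...
..#..#..
.#>#.#..
.##.....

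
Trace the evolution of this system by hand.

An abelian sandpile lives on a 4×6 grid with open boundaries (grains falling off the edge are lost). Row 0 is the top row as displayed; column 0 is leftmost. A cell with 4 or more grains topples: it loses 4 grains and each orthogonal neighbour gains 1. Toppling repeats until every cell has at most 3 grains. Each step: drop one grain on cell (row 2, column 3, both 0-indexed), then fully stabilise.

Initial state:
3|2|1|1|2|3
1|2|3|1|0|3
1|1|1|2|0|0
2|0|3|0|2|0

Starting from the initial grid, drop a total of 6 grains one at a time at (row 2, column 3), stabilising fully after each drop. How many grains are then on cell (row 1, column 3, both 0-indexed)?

3

t=0: 3|2|1|1|2|3
1|2|3|1|0|3
1|1|1|2|0|0
2|0|3|0|2|0
t=1: 3|2|1|1|2|3
1|2|3|1|0|3
1|1|1|3|0|0
2|0|3|0|2|0
t=2: 3|2|1|1|2|3
1|2|3|2|0|3
1|1|2|0|1|0
2|0|3|1|2|0
t=3: 3|2|1|1|2|3
1|2|3|2|0|3
1|1|2|1|1|0
2|0|3|1|2|0
t=4: 3|2|1|1|2|3
1|2|3|2|0|3
1|1|2|2|1|0
2|0|3|1|2|0
t=5: 3|2|1|1|2|3
1|2|3|2|0|3
1|1|2|3|1|0
2|0|3|1|2|0
t=6: 3|2|1|1|2|3
1|2|3|3|0|3
1|1|3|0|2|0
2|0|3|2|2|0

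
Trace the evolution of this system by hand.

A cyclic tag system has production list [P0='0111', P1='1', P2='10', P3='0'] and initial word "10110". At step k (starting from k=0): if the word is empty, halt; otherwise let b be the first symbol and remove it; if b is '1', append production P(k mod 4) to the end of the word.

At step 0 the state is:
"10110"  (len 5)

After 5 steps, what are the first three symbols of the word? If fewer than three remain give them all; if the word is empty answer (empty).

011

0) "10110"  (len 5)
1) "01100111"  (len 8)
2) "1100111"  (len 7)
3) "10011110"  (len 8)
4) "00111100"  (len 8)
5) "0111100"  (len 7)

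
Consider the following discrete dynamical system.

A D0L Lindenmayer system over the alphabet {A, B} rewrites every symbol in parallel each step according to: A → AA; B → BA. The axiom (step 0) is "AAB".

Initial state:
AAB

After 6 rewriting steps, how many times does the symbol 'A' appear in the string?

[0] AAB
[1] AAAABA
[2] AAAAAAAABAAA
[3] AAAAAAAAAAAAAAAABAAAAAAA
[4] AAAAAAAAAAAAAAAAAAAAAAAAAAAAAAAABAAAAAAAAAAAAAAA
[5] AAAAAAAAAAAAAAAAAAAAAAAAAAAAAAAAAAAAAAAAAAAAAAAAAAAAAAAAAAAAAAAABAAAAAAAAAAAAAAAAAAAAAAAAAAAAAAA
[6] AAAAAAAAAAAAAAAAAAAAAAAAAAAAAAAAAAAAAAAAAAAAAAAAAAAAAAAAAA…AAAAAAAAAAAAAAAAAAAAAAAAAAAAAAAAAAAAAAAAAAAAAAAAAAAAAAAAAA  (len 192)

191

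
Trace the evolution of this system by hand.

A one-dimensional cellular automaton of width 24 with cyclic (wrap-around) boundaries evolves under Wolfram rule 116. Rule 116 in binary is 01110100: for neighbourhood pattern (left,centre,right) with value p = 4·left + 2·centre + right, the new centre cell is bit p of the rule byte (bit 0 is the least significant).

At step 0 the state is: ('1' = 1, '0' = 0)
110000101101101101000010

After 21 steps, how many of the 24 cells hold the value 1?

12

t=0: 110000101101101101000010
t=1: 011000110110110111100011
t=2: 101100011011011000110001
t=3: 110110001101101100011000
t=4: 011011000110110110001100
t=5: 001101100011011011000110
t=6: 000110110001101101100011
t=7: 100011011000110110110001
t=8: 110001101100011011011000
t=9: 011000110110001101101100
t=10: 001100011011000110110110
t=11: 000110001101100011011011
t=12: 100011000110110001101101
t=13: 110001100011011000110110
t=14: 011000110001101100011011
t=15: 101100011000110110001101
t=16: 110110001100011011000110
t=17: 011011000110001101100011
t=18: 101101100011000110110001
t=19: 110110110001100011011000
t=20: 011011011000110001101100
t=21: 001101101100011000110110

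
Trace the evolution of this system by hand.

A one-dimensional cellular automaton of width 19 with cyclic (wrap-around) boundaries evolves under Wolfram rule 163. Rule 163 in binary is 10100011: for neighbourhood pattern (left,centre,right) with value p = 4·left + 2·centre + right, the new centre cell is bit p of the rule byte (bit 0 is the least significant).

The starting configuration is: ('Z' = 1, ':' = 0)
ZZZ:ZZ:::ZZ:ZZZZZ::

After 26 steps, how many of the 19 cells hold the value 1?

7

gen 0: ZZZ:ZZ:::ZZ:ZZZZZ::
gen 1: :Z:Z:::ZZ::Z:ZZZ::Z
gen 2: Z:Z::ZZ:::Z:Z:Z::Z:
gen 3: :Z::Z:::ZZ:Z:Z::Z:Z
gen 4: Z::Z::ZZ::Z:Z::Z:Z:
gen 5: ::Z::Z:::Z:Z::Z:Z:Z
gen 6: :Z::Z::ZZ:Z::Z:Z:Z:
gen 7: Z::Z::Z::Z::Z:Z:Z::
gen 8: ::Z::Z::Z::Z:Z:Z::Z
gen 9: :Z::Z::Z::Z:Z:Z::Z:
gen 10: Z::Z::Z::Z:Z:Z::Z::
gen 11: ::Z::Z::Z:Z:Z::Z::Z
gen 12: :Z::Z::Z:Z:Z::Z::Z:
gen 13: Z::Z::Z:Z:Z::Z::Z::
gen 14: ::Z::Z:Z:Z::Z::Z::Z
gen 15: :Z::Z:Z:Z::Z::Z::Z:
gen 16: Z::Z:Z:Z::Z::Z::Z::
gen 17: ::Z:Z:Z::Z::Z::Z::Z
gen 18: :Z:Z:Z::Z::Z::Z::Z:
gen 19: Z:Z:Z::Z::Z::Z::Z::
gen 20: :Z:Z::Z::Z::Z::Z::Z
gen 21: Z:Z::Z::Z::Z::Z::Z:
gen 22: :Z::Z::Z::Z::Z::Z:Z
gen 23: Z::Z::Z::Z::Z::Z:Z:
gen 24: ::Z::Z::Z::Z::Z:Z:Z
gen 25: :Z::Z::Z::Z::Z:Z:Z:
gen 26: Z::Z::Z::Z::Z:Z:Z::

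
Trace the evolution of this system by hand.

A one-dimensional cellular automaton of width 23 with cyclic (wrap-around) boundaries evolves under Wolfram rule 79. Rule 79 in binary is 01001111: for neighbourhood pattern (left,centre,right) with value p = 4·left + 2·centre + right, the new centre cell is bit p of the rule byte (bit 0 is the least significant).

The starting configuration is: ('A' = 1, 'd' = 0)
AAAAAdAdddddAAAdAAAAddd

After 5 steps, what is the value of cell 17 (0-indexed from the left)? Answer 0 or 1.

0) AAAAAdAdddddAAAdAAAAddd
1) AdddAdAdAAAAAdAdAddAdAA
2) AdAAAdAdAdddAdAdAdAAdAd
3) AdAdAdAdAdAAAdAdAdAAdAd
4) AdAdAdAdAdAdAdAdAdAAdAd
5) AdAdAdAdAdAdAdAdAdAAdAd

0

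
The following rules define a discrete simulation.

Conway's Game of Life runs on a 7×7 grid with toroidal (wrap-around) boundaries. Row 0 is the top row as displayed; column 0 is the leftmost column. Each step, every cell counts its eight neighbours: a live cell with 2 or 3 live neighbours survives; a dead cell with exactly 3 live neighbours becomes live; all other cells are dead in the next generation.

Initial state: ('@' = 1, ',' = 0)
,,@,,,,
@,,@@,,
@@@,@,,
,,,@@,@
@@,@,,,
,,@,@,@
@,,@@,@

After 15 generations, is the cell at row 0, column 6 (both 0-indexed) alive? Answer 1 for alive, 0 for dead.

t=0: ,,@,,,,
@,,@@,,
@@@,@,,
,,,@@,@
@@,@,,,
,,@,@,@
@,,@@,@
t=1: @@@,,@@
@,,,@,,
@@@,,,@
,,,,@@@
@@,,,,@
,,@,@,@
@@@,@,@
t=2: ,,@,@,,
,,,@,,,
,@,@@,,
,,@,,,,
,@,@@,,
,,@,,,,
,,,,@,,
t=3: ,,,,@,,
,,,,,,,
,,,@@,,
,@,,,,,
,@,@,,,
,,@,@,,
,,,,,,,
t=4: ,,,,,,,
,,,@@,,
,,,,,,,
,,,@@,,
,@,@,,,
,,@@,,,
,,,@,,,
t=5: ,,,@@,,
,,,,,,,
,,,,,,,
,,@@@,,
,,,,,,,
,,,@@,,
,,@@,,,
t=6: ,,@@@,,
,,,,,,,
,,,@,,,
,,,@,,,
,,@,,,,
,,@@@,,
,,@,,,,
t=7: ,,@@,,,
,,@,@,,
,,,,,,,
,,@@,,,
,,@,@,,
,@@,,,,
,@,,,,,
t=8: ,@@@,,,
,,@,,,,
,,@,,,,
,,@@,,,
,,,,,,,
,@@@,,,
,@,@,,,
t=9: ,@,@,,,
,,,,,,,
,@@,,,,
,,@@,,,
,@,,,,,
,@,@,,,
@,,,@,,
t=10: ,,,,,,,
,@,,,,,
,@@@,,,
,,,@,,,
,@,@,,,
@@@,,,,
@@,@@,,
t=11: @@@,,,,
,@,,,,,
,@,@,,,
,@,@@,,
@@,@,,,
,,,,@,,
@,,@,,,
t=12: @,@,,,,
,,,,,,,
@@,@@,,
,@,@@,,
@@,@,,,
@@@@@,,
@,@@,,,
t=13: ,,@@,,,
@,@@,,,
@@,@@,,
,,,,,,,
,,,,,,,
,,,,@,@
@,,,@,@
t=14: @,@,@,@
@,,,,,,
@@,@@,,
,,,,,,,
,,,,,,,
@,,,,,@
@,,,@,@
t=15: ,,,@,,,
,,@,@@,
@@,,,,,
,,,,,,,
,,,,,,,
@,,,,@@
,,,@,,,

0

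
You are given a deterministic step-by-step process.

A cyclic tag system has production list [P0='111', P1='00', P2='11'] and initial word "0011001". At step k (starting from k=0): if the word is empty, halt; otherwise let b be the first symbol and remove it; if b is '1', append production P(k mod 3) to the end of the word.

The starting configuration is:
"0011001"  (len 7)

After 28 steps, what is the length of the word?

27

[0] "0011001"  (len 7)
[1] "011001"  (len 6)
[2] "11001"  (len 5)
[3] "100111"  (len 6)
[4] "00111111"  (len 8)
[5] "0111111"  (len 7)
[6] "111111"  (len 6)
[7] "11111111"  (len 8)
[8] "111111100"  (len 9)
[9] "1111110011"  (len 10)
[10] "111110011111"  (len 12)
[11] "1111001111100"  (len 13)
[12] "11100111110011"  (len 14)
[13] "1100111110011111"  (len 16)
[14] "10011111001111100"  (len 17)
[15] "001111100111110011"  (len 18)
[16] "01111100111110011"  (len 17)
[17] "1111100111110011"  (len 16)
[18] "11110011111001111"  (len 17)
[19] "1110011111001111111"  (len 19)
[20] "11001111100111111100"  (len 20)
[21] "100111110011111110011"  (len 21)
[22] "00111110011111110011111"  (len 23)
[23] "0111110011111110011111"  (len 22)
[24] "111110011111110011111"  (len 21)
[25] "11110011111110011111111"  (len 23)
[26] "111001111111001111111100"  (len 24)
[27] "1100111111100111111110011"  (len 25)
[28] "100111111100111111110011111"  (len 27)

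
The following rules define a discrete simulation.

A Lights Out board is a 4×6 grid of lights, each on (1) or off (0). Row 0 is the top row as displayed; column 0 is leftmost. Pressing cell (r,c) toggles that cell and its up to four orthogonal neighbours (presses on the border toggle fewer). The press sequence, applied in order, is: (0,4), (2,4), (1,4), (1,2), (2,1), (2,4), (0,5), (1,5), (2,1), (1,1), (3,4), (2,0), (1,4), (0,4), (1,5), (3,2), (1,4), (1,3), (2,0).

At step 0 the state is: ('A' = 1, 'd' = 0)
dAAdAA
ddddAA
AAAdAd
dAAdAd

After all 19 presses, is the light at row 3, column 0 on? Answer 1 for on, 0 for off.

0

step 0: dAAdAA
ddddAA
AAAdAd
dAAdAd
step 1: dAAAdd
dddddA
AAAdAd
dAAdAd
step 2: dAAAdd
ddddAA
AAAAdA
dAAddd
step 3: dAAAAd
dddAdd
AAAAAA
dAAddd
step 4: dAdAAd
dAAddd
AAdAAA
dAAddd
step 5: dAdAAd
ddAddd
ddAAAA
ddAddd
step 6: dAdAAd
ddAdAd
ddAddd
ddAdAd
step 7: dAdAdA
ddAdAA
ddAddd
ddAdAd
step 8: dAdAdd
ddAddd
ddAddA
ddAdAd
step 9: dAdAdd
dAAddd
AAdddA
dAAdAd
step 10: dddAdd
Addddd
AddddA
dAAdAd
step 11: dddAdd
Addddd
AdddAA
dAAAdA
step 12: dddAdd
dddddd
dAddAA
AAAAdA
step 13: dddAAd
dddAAA
dAdddA
AAAAdA
step 14: dddddA
dddAdA
dAdddA
AAAAdA
step 15: dddddd
dddAAd
dAdddd
AAAAdA
step 16: dddddd
dddAAd
dAAddd
AddddA
step 17: ddddAd
dddddA
dAAdAd
AddddA
step 18: dddAAd
ddAAAA
dAAAAd
AddddA
step 19: dddAAd
AdAAAA
AdAAAd
dddddA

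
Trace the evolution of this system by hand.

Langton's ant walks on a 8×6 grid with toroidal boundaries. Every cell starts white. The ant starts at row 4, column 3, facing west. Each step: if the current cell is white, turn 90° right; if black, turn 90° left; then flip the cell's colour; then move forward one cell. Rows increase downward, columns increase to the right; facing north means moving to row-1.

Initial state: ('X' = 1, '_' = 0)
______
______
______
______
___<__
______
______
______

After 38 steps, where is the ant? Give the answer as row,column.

[0] ______
______
______
______
___<__
______
______
______
[1] ______
______
______
___^__
___X__
______
______
______
[2] ______
______
______
___X>_
___X__
______
______
______
[3] ______
______
______
___XX_
___Xv_
______
______
______
[4] ______
______
______
___XX_
___<X_
______
______
______
[5] ______
______
______
___XX_
____X_
___v__
______
______
[6] ______
______
______
___XX_
____X_
__<X__
______
______
[7] ______
______
______
___XX_
__^_X_
__XX__
______
______
[8] ______
______
______
___XX_
__X>X_
__XX__
______
______
[9] ______
______
______
___XX_
__XXX_
__Xv__
______
______
[10] ______
______
______
___XX_
__XXX_
__X_>_
______
______
[11] ______
______
______
___XX_
__XXX_
__X_X_
____v_
______
[12] ______
______
______
___XX_
__XXX_
__X_X_
___<X_
______
[13] ______
______
______
___XX_
__XXX_
__X^X_
___XX_
______
[14] ______
______
______
___XX_
__XXX_
__XX>_
___XX_
______
[15] ______
______
______
___XX_
__XX^_
__XX__
___XX_
______
[16] ______
______
______
___XX_
__X<__
__XX__
___XX_
______
[17] ______
______
______
___XX_
__X___
__Xv__
___XX_
______
[18] ______
______
______
___XX_
__X___
__X_>_
___XX_
______
[19] ______
______
______
___XX_
__X___
__X_X_
___Xv_
______
[20] ______
______
______
___XX_
__X___
__X_X_
___X_>
______
[21] ______
______
______
___XX_
__X___
__X_X_
___X_X
_____v
[22] ______
______
______
___XX_
__X___
__X_X_
___X_X
____<X
[23] ______
______
______
___XX_
__X___
__X_X_
___X^X
____XX
[24] ______
______
______
___XX_
__X___
__X_X_
___XX>
____XX
[25] ______
______
______
___XX_
__X___
__X_X^
___XX_
____XX
[26] ______
______
______
___XX_
__X___
>_X_XX
___XX_
____XX
[27] ______
______
______
___XX_
__X___
X_X_XX
v__XX_
____XX
[28] ______
______
______
___XX_
__X___
X_X_XX
X__XX<
____XX
[29] ______
______
______
___XX_
__X___
X_X_X^
X__XXX
____XX
[30] ______
______
______
___XX_
__X___
X_X_<_
X__XXX
____XX
[31] ______
______
______
___XX_
__X___
X_X___
X__XvX
____XX
[32] ______
______
______
___XX_
__X___
X_X___
X__X_>
____XX
[33] ______
______
______
___XX_
__X___
X_X__^
X__X__
____XX
[34] ______
______
______
___XX_
__X___
>_X__X
X__X__
____XX
[35] ______
______
______
___XX_
^_X___
__X__X
X__X__
____XX
[36] ______
______
______
___XX_
X>X___
__X__X
X__X__
____XX
[37] ______
______
______
___XX_
XXX___
_vX__X
X__X__
____XX
[38] ______
______
______
___XX_
XXX___
<XX__X
X__X__
____XX

5,0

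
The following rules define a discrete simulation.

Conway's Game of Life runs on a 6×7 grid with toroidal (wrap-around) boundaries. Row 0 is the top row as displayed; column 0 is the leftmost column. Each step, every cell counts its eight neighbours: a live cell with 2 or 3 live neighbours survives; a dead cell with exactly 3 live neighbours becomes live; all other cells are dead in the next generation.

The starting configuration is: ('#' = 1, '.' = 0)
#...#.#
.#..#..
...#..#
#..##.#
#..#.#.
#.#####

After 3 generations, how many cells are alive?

16

k=0  #...#.#
.#..#..
...#..#
#..##.#
#..#.#.
#.#####
k=1  ..#....
...##.#
..##..#
#.##...
.......
..#....
k=2  ..#....
....##.
##...##
.###...
.###...
.......
k=3  .......
##..##.
##.#.##
...##.#
.#.#...
.#.#...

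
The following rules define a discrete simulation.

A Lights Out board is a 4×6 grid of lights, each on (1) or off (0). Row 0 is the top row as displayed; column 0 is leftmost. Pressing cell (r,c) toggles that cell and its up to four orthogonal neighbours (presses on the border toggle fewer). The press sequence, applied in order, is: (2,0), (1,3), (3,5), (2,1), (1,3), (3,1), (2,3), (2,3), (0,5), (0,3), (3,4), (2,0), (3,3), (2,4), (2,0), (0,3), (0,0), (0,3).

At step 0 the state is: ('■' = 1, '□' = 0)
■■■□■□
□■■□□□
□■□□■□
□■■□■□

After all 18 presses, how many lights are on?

12

0) ■■■□■□
□■■□□□
□■□□■□
□■■□■□
1) ■■■□■□
■■■□□□
■□□□■□
■■■□■□
2) ■■■■■□
■■□■■□
■□□■■□
■■■□■□
3) ■■■■■□
■■□■■□
■□□■■■
■■■□□■
4) ■■■■■□
■□□■■□
□■■■■■
■□■□□■
5) ■■■□■□
■□■□□□
□■■□■■
■□■□□■
6) ■■■□■□
■□■□□□
□□■□■■
□■□□□■
7) ■■■□■□
■□■■□□
□□□■□■
□■□■□■
8) ■■■□■□
■□■□□□
□□■□■■
□■□□□■
9) ■■■□□■
■□■□□■
□□■□■■
□■□□□■
10) ■■□■■■
■□■■□■
□□■□■■
□■□□□■
11) ■■□■■■
■□■■□■
□□■□□■
□■□■■□
12) ■■□■■■
□□■■□■
■■■□□■
■■□■■□
13) ■■□■■■
□□■■□■
■■■■□■
■■■□□□
14) ■■□■■■
□□■■■■
■■■□■□
■■■□■□
15) ■■□■■■
■□■■■■
□□■□■□
□■■□■□
16) ■■■□□■
■□■□■■
□□■□■□
□■■□■□
17) □□■□□■
□□■□■■
□□■□■□
□■■□■□
18) □□□■■■
□□■■■■
□□■□■□
□■■□■□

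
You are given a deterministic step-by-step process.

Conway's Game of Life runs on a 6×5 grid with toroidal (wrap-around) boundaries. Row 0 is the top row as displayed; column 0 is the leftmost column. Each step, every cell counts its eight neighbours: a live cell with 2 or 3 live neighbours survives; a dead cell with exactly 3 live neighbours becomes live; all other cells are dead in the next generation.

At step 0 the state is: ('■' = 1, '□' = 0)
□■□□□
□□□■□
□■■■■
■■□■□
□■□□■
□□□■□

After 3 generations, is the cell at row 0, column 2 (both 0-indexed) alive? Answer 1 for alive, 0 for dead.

0) □■□□□
□□□■□
□■■■■
■■□■□
□■□□■
□□□■□
1) □□■□□
■■□■■
□■□□□
□□□□□
□■□■■
■□■□□
2) □□■□□
■■□■■
□■■□■
■□■□□
■■■■■
■□■□■
3) □□■□□
□□□□■
□□□□□
□□□□□
□□□□□
□□□□□

1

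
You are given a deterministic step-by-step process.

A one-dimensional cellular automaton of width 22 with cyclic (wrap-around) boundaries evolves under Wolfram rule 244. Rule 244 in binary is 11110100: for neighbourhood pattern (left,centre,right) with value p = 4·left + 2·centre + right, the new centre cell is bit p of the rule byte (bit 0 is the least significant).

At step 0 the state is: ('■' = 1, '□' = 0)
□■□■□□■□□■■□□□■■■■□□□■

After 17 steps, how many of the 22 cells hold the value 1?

14

t=0: □■□■□□■□□■■□□□■■■■□□□■
t=1: ■■■■■□■■□□■■□□□■■■■□□■
t=2: ■■■■■■□■■□□■■□□□■■■■□□
t=3: □■■■■■■□■■□□■■□□□■■■■□
t=4: □□■■■■■■□■■□□■■□□□■■■■
t=5: ■□□■■■■■■□■■□□■■□□□■■■
t=6: ■■□□■■■■■■□■■□□■■□□□■■
t=7: ■■■□□■■■■■■□■■□□■■□□□■
t=8: ■■■■□□■■■■■■□■■□□■■□□□
t=9: □■■■■□□■■■■■■□■■□□■■□□
t=10: □□■■■■□□■■■■■■□■■□□■■□
t=11: □□□■■■■□□■■■■■■□■■□□■■
t=12: ■□□□■■■■□□■■■■■■□■■□□■
t=13: ■■□□□■■■■□□■■■■■■□■■□□
t=14: □■■□□□■■■■□□■■■■■■□■■□
t=15: □□■■□□□■■■■□□■■■■■■□■■
t=16: ■□□■■□□□■■■■□□■■■■■■□■
t=17: ■■□□■■□□□■■■■□□■■■■■■□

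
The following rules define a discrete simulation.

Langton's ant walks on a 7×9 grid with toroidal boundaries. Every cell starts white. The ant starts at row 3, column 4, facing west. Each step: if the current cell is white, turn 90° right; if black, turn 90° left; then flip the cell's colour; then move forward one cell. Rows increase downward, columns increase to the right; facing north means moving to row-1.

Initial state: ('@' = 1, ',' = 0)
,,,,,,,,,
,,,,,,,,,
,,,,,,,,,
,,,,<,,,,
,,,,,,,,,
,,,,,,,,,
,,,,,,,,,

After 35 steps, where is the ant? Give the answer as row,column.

k=0  ,,,,,,,,,
,,,,,,,,,
,,,,,,,,,
,,,,<,,,,
,,,,,,,,,
,,,,,,,,,
,,,,,,,,,
k=1  ,,,,,,,,,
,,,,,,,,,
,,,,^,,,,
,,,,@,,,,
,,,,,,,,,
,,,,,,,,,
,,,,,,,,,
k=2  ,,,,,,,,,
,,,,,,,,,
,,,,@>,,,
,,,,@,,,,
,,,,,,,,,
,,,,,,,,,
,,,,,,,,,
k=3  ,,,,,,,,,
,,,,,,,,,
,,,,@@,,,
,,,,@v,,,
,,,,,,,,,
,,,,,,,,,
,,,,,,,,,
k=4  ,,,,,,,,,
,,,,,,,,,
,,,,@@,,,
,,,,<@,,,
,,,,,,,,,
,,,,,,,,,
,,,,,,,,,
k=5  ,,,,,,,,,
,,,,,,,,,
,,,,@@,,,
,,,,,@,,,
,,,,v,,,,
,,,,,,,,,
,,,,,,,,,
k=6  ,,,,,,,,,
,,,,,,,,,
,,,,@@,,,
,,,,,@,,,
,,,<@,,,,
,,,,,,,,,
,,,,,,,,,
k=7  ,,,,,,,,,
,,,,,,,,,
,,,,@@,,,
,,,^,@,,,
,,,@@,,,,
,,,,,,,,,
,,,,,,,,,
k=8  ,,,,,,,,,
,,,,,,,,,
,,,,@@,,,
,,,@>@,,,
,,,@@,,,,
,,,,,,,,,
,,,,,,,,,
k=9  ,,,,,,,,,
,,,,,,,,,
,,,,@@,,,
,,,@@@,,,
,,,@v,,,,
,,,,,,,,,
,,,,,,,,,
k=10  ,,,,,,,,,
,,,,,,,,,
,,,,@@,,,
,,,@@@,,,
,,,@,>,,,
,,,,,,,,,
,,,,,,,,,
k=11  ,,,,,,,,,
,,,,,,,,,
,,,,@@,,,
,,,@@@,,,
,,,@,@,,,
,,,,,v,,,
,,,,,,,,,
k=12  ,,,,,,,,,
,,,,,,,,,
,,,,@@,,,
,,,@@@,,,
,,,@,@,,,
,,,,<@,,,
,,,,,,,,,
k=13  ,,,,,,,,,
,,,,,,,,,
,,,,@@,,,
,,,@@@,,,
,,,@^@,,,
,,,,@@,,,
,,,,,,,,,
k=14  ,,,,,,,,,
,,,,,,,,,
,,,,@@,,,
,,,@@@,,,
,,,@@>,,,
,,,,@@,,,
,,,,,,,,,
k=15  ,,,,,,,,,
,,,,,,,,,
,,,,@@,,,
,,,@@^,,,
,,,@@,,,,
,,,,@@,,,
,,,,,,,,,
k=16  ,,,,,,,,,
,,,,,,,,,
,,,,@@,,,
,,,@<,,,,
,,,@@,,,,
,,,,@@,,,
,,,,,,,,,
k=17  ,,,,,,,,,
,,,,,,,,,
,,,,@@,,,
,,,@,,,,,
,,,@v,,,,
,,,,@@,,,
,,,,,,,,,
k=18  ,,,,,,,,,
,,,,,,,,,
,,,,@@,,,
,,,@,,,,,
,,,@,>,,,
,,,,@@,,,
,,,,,,,,,
k=19  ,,,,,,,,,
,,,,,,,,,
,,,,@@,,,
,,,@,,,,,
,,,@,@,,,
,,,,@v,,,
,,,,,,,,,
k=20  ,,,,,,,,,
,,,,,,,,,
,,,,@@,,,
,,,@,,,,,
,,,@,@,,,
,,,,@,>,,
,,,,,,,,,
k=21  ,,,,,,,,,
,,,,,,,,,
,,,,@@,,,
,,,@,,,,,
,,,@,@,,,
,,,,@,@,,
,,,,,,v,,
k=22  ,,,,,,,,,
,,,,,,,,,
,,,,@@,,,
,,,@,,,,,
,,,@,@,,,
,,,,@,@,,
,,,,,<@,,
k=23  ,,,,,,,,,
,,,,,,,,,
,,,,@@,,,
,,,@,,,,,
,,,@,@,,,
,,,,@^@,,
,,,,,@@,,
k=24  ,,,,,,,,,
,,,,,,,,,
,,,,@@,,,
,,,@,,,,,
,,,@,@,,,
,,,,@@>,,
,,,,,@@,,
k=25  ,,,,,,,,,
,,,,,,,,,
,,,,@@,,,
,,,@,,,,,
,,,@,@^,,
,,,,@@,,,
,,,,,@@,,
k=26  ,,,,,,,,,
,,,,,,,,,
,,,,@@,,,
,,,@,,,,,
,,,@,@@>,
,,,,@@,,,
,,,,,@@,,
k=27  ,,,,,,,,,
,,,,,,,,,
,,,,@@,,,
,,,@,,,,,
,,,@,@@@,
,,,,@@,v,
,,,,,@@,,
k=28  ,,,,,,,,,
,,,,,,,,,
,,,,@@,,,
,,,@,,,,,
,,,@,@@@,
,,,,@@<@,
,,,,,@@,,
k=29  ,,,,,,,,,
,,,,,,,,,
,,,,@@,,,
,,,@,,,,,
,,,@,@^@,
,,,,@@@@,
,,,,,@@,,
k=30  ,,,,,,,,,
,,,,,,,,,
,,,,@@,,,
,,,@,,,,,
,,,@,<,@,
,,,,@@@@,
,,,,,@@,,
k=31  ,,,,,,,,,
,,,,,,,,,
,,,,@@,,,
,,,@,,,,,
,,,@,,,@,
,,,,@v@@,
,,,,,@@,,
k=32  ,,,,,,,,,
,,,,,,,,,
,,,,@@,,,
,,,@,,,,,
,,,@,,,@,
,,,,@,>@,
,,,,,@@,,
k=33  ,,,,,,,,,
,,,,,,,,,
,,,,@@,,,
,,,@,,,,,
,,,@,,^@,
,,,,@,,@,
,,,,,@@,,
k=34  ,,,,,,,,,
,,,,,,,,,
,,,,@@,,,
,,,@,,,,,
,,,@,,@>,
,,,,@,,@,
,,,,,@@,,
k=35  ,,,,,,,,,
,,,,,,,,,
,,,,@@,,,
,,,@,,,^,
,,,@,,@,,
,,,,@,,@,
,,,,,@@,,

3,7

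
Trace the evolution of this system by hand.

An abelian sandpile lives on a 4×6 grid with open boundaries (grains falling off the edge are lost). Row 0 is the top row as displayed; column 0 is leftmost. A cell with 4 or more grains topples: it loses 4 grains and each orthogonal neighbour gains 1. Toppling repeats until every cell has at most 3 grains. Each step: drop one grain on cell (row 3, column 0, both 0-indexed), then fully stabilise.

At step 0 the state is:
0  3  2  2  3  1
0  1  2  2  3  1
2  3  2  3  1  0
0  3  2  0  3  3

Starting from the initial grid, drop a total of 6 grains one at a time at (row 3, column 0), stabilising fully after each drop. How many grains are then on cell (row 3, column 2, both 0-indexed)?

3

step 0: 0  3  2  2  3  1
0  1  2  2  3  1
2  3  2  3  1  0
0  3  2  0  3  3
step 1: 0  3  2  2  3  1
0  1  2  2  3  1
2  3  2  3  1  0
1  3  2  0  3  3
step 2: 0  3  2  2  3  1
0  1  2  2  3  1
2  3  2  3  1  0
2  3  2  0  3  3
step 3: 0  3  2  2  3  1
0  1  2  2  3  1
2  3  2  3  1  0
3  3  2  0  3  3
step 4: 0  3  2  2  3  1
1  2  2  2  3  1
0  1  3  3  1  0
2  1  3  0  3  3
step 5: 0  3  2  2  3  1
1  2  2  2  3  1
0  1  3  3  1  0
3  1  3  0  3  3
step 6: 0  3  2  2  3  1
1  2  2  2  3  1
1  1  3  3  1  0
0  2  3  0  3  3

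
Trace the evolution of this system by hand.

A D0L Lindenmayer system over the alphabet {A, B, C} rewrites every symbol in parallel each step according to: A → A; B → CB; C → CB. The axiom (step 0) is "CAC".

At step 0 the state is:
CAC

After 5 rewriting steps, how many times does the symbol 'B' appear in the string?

0) CAC
1) CBACB
2) CBCBACBCB
3) CBCBCBCBACBCBCBCB
4) CBCBCBCBCBCBCBCBACBCBCBCBCBCBCBCB
5) CBCBCBCBCBCBCBCBCBCBCBCBCBCBCBCBACBCBCBCBCBCBCBCBCBCBCBCBCBCBCBCB

32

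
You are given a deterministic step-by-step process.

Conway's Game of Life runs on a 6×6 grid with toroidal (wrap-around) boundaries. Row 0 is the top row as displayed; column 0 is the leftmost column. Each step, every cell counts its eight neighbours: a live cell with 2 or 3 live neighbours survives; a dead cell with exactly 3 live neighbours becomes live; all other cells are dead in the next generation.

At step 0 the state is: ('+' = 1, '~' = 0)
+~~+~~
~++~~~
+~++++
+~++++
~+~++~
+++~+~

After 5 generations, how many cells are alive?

2

0) +~~+~~
~++~~~
+~++++
+~++++
~+~++~
+++~+~
1) +~~+~+
~~~~~~
~~~~~~
~~~~~~
~~~~~~
+~~~+~
2) +~~~++
~~~~~~
~~~~~~
~~~~~~
~~~~~~
+~~~+~
3) +~~~+~
~~~~~+
~~~~~~
~~~~~~
~~~~~~
+~~~+~
4) +~~~+~
~~~~~+
~~~~~~
~~~~~~
~~~~~~
~~~~~~
5) ~~~~~+
~~~~~+
~~~~~~
~~~~~~
~~~~~~
~~~~~~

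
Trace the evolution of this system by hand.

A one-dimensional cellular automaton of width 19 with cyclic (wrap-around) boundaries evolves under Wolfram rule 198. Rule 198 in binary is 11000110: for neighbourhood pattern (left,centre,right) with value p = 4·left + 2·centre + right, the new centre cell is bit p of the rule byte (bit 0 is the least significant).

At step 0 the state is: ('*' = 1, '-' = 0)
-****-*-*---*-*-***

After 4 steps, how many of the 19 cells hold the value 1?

10

step 0: -****-*-*---*-*-***
step 1: --***-*-*--**-*--**
step 2: -*-**-*-*-*-*-*-*-*
step 3: -*--*-*-*-*-*-*-*-*
step 4: -*-**-*-*-*-*-*-*-*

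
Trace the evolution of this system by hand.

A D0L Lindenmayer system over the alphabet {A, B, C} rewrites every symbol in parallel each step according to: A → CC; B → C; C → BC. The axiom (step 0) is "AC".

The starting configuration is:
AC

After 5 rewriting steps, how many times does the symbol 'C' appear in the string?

18

k=0  AC
k=1  CCBC
k=2  BCBCCBC
k=3  CBCCBCBCCBC
k=4  BCCBCBCCBCCBCBCCBC
k=5  CBCBCCBCCBCBCCBCBCCBCCBCBCCBC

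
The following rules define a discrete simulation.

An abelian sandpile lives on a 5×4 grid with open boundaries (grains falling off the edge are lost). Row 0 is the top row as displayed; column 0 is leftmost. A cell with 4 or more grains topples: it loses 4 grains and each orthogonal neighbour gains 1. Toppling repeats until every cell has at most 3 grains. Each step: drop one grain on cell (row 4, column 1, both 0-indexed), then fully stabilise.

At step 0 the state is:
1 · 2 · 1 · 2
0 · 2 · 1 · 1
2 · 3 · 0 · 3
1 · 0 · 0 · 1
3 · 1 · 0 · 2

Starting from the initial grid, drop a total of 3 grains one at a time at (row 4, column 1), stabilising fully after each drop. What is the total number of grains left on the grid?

step 0: 1 · 2 · 1 · 2
0 · 2 · 1 · 1
2 · 3 · 0 · 3
1 · 0 · 0 · 1
3 · 1 · 0 · 2
step 1: 1 · 2 · 1 · 2
0 · 2 · 1 · 1
2 · 3 · 0 · 3
1 · 0 · 0 · 1
3 · 2 · 0 · 2
step 2: 1 · 2 · 1 · 2
0 · 2 · 1 · 1
2 · 3 · 0 · 3
1 · 0 · 0 · 1
3 · 3 · 0 · 2
step 3: 1 · 2 · 1 · 2
0 · 2 · 1 · 1
2 · 3 · 0 · 3
2 · 1 · 0 · 1
0 · 1 · 1 · 2

26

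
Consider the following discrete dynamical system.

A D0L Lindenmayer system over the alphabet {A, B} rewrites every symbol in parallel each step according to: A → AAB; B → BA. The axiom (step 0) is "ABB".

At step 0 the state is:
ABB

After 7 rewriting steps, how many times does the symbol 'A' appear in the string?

1364

gen 0: ABB
gen 1: AABBABA
gen 2: AABAABBABAAABBAAAB
gen 3: AABAABBAAABAABBABAAABBAAABAABAABBABAAABAABAABBA
gen 4: AABAABBAAABAABBABAAABAABAABBAAABAABBABAAABBAAABAABAABBABAA…BBAAABAABBAAABAABBABAAABBAAABAABAABBAAABAABBAAABAABBABAAAB  (len 123)
gen 5: AABAABBAAABAABBABAAABAABAABBAAABAABBABAAABBAAABAABAABBAAAB…AABAABAABBAAABAABBABAAABAABAABBAAABAABBABAAABBAAABAABAABBA  (len 322)
gen 6: AABAABBAAABAABBABAAABAABAABBAAABAABBABAAABBAAABAABAABBAAAB…BAABBABAAABBAAABAABAABBABAAABAABAABBAAABAABBAAABAABBABAAAB  (len 843)
gen 7: AABAABBAAABAABBABAAABAABAABBAAABAABBABAAABBAAABAABAABBAAAB…AABAABAABBAAABAABBABAAABAABAABBAAABAABBABAAABBAAABAABAABBA  (len 2207)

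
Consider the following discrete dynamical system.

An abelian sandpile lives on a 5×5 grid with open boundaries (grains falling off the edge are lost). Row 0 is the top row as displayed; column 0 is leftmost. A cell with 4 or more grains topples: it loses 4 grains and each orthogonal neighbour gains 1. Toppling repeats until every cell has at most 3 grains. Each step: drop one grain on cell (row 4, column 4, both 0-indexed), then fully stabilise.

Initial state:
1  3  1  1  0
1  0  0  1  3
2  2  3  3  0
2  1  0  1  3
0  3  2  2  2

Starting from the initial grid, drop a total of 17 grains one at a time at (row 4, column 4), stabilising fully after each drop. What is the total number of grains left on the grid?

0) 1  3  1  1  0
1  0  0  1  3
2  2  3  3  0
2  1  0  1  3
0  3  2  2  2
1) 1  3  1  1  0
1  0  0  1  3
2  2  3  3  0
2  1  0  1  3
0  3  2  2  3
2) 1  3  1  1  0
1  0  0  1  3
2  2  3  3  1
2  1  0  2  0
0  3  2  3  1
3) 1  3  1  1  0
1  0  0  1  3
2  2  3  3  1
2  1  0  2  0
0  3  2  3  2
4) 1  3  1  1  0
1  0  0  1  3
2  2  3  3  1
2  1  0  2  0
0  3  2  3  3
5) 1  3  1  1  0
1  0  0  1  3
2  2  3  3  1
2  1  0  3  1
0  3  3  0  1
6) 1  3  1  1  0
1  0  0  1  3
2  2  3  3  1
2  1  0  3  1
0  3  3  0  2
7) 1  3  1  1  0
1  0  0  1  3
2  2  3  3  1
2  1  0  3  1
0  3  3  0  3
8) 1  3  1  1  0
1  0  0  1  3
2  2  3  3  1
2  1  0  3  2
0  3  3  1  0
9) 1  3  1  1  0
1  0  0  1  3
2  2  3  3  1
2  1  0  3  2
0  3  3  1  1
10) 1  3  1  1  0
1  0  0  1  3
2  2  3  3  1
2  1  0  3  2
0  3  3  1  2
11) 1  3  1  1  0
1  0  0  1  3
2  2  3  3  1
2  1  0  3  2
0  3  3  1  3
12) 1  3  1  1  0
1  0  0  1  3
2  2  3  3  1
2  1  0  3  3
0  3  3  2  0
13) 1  3  1  1  0
1  0  0  1  3
2  2  3  3  1
2  1  0  3  3
0  3  3  2  1
14) 1  3  1  1  0
1  0  0  1  3
2  2  3  3  1
2  1  0  3  3
0  3  3  2  2
15) 1  3  1  1  0
1  0  0  1  3
2  2  3  3  1
2  1  0  3  3
0  3  3  2  3
16) 1  3  1  1  0
1  0  1  2  3
2  3  0  1  3
2  2  3  2  1
1  0  1  1  2
17) 1  3  1  1  0
1  0  1  2  3
2  3  0  1  3
2  2  3  2  1
1  0  1  1  3

38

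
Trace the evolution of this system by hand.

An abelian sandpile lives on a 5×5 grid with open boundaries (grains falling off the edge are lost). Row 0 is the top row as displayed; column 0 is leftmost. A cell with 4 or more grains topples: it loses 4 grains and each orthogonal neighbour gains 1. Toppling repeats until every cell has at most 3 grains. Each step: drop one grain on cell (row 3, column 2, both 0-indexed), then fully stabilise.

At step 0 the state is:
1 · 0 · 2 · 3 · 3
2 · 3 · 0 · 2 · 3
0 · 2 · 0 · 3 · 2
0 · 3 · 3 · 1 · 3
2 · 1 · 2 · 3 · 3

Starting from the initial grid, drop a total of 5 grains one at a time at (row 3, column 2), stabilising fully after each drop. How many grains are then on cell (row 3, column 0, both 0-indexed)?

1

step 0: 1 · 0 · 2 · 3 · 3
2 · 3 · 0 · 2 · 3
0 · 2 · 0 · 3 · 2
0 · 3 · 3 · 1 · 3
2 · 1 · 2 · 3 · 3
step 1: 1 · 0 · 2 · 3 · 3
2 · 3 · 0 · 2 · 3
0 · 3 · 1 · 3 · 2
1 · 0 · 1 · 2 · 3
2 · 2 · 3 · 3 · 3
step 2: 1 · 0 · 2 · 3 · 3
2 · 3 · 0 · 2 · 3
0 · 3 · 1 · 3 · 2
1 · 0 · 2 · 2 · 3
2 · 2 · 3 · 3 · 3
step 3: 1 · 0 · 2 · 3 · 3
2 · 3 · 0 · 2 · 3
0 · 3 · 1 · 3 · 2
1 · 0 · 3 · 2 · 3
2 · 2 · 3 · 3 · 3
step 4: 1 · 0 · 3 · 1 · 1
2 · 3 · 1 · 1 · 2
0 · 3 · 3 · 2 · 1
1 · 1 · 2 · 2 · 2
2 · 3 · 1 · 2 · 1
step 5: 1 · 0 · 3 · 1 · 1
2 · 3 · 1 · 1 · 2
0 · 3 · 3 · 2 · 1
1 · 1 · 3 · 2 · 2
2 · 3 · 1 · 2 · 1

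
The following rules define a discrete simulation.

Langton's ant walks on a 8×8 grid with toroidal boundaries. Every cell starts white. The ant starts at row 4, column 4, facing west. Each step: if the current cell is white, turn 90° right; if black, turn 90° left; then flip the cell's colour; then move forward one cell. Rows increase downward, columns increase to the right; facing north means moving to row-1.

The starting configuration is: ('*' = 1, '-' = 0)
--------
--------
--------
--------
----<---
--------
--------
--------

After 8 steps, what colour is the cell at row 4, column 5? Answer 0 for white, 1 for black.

step 0: --------
--------
--------
--------
----<---
--------
--------
--------
step 1: --------
--------
--------
----^---
----*---
--------
--------
--------
step 2: --------
--------
--------
----*>--
----*---
--------
--------
--------
step 3: --------
--------
--------
----**--
----*v--
--------
--------
--------
step 4: --------
--------
--------
----**--
----<*--
--------
--------
--------
step 5: --------
--------
--------
----**--
-----*--
----v---
--------
--------
step 6: --------
--------
--------
----**--
-----*--
---<*---
--------
--------
step 7: --------
--------
--------
----**--
---^-*--
---**---
--------
--------
step 8: --------
--------
--------
----**--
---*>*--
---**---
--------
--------

1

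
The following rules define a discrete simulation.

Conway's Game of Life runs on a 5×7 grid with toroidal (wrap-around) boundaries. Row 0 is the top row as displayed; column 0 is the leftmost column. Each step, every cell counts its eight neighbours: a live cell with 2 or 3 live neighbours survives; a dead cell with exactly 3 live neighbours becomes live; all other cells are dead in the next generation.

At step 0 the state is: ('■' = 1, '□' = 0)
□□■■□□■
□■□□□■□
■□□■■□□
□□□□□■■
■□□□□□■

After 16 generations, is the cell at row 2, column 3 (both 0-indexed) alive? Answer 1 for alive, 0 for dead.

gen 0: □□■■□□■
□■□□□■□
■□□■■□□
□□□□□■■
■□□□□□■
gen 1: □■■□□■■
■■□□□■■
■□□□■□□
□□□□■■□
■□□□□□□
gen 2: □□■□□■□
□□■□■□□
■■□□■□□
□□□□■■■
■■□□■□□
gen 3: □□■□■■□
□□■□■■□
■■□□■□■
□□□■■□■
■■□■■□□
gen 4: □□■□□□■
■□■□□□□
■■■□□□■
□□□□□□■
■■□□□□■
gen 5: □□■□□□■
□□■■□□□
□□■□□□■
□□■□□■□
□■□□□■■
gen 6: ■■■■□■■
□■■■□□□
□■■□□□□
■■■□□■□
■■■□□■■
gen 7: □□□□□■□
□□□□■□■
□□□□□□□
□□□■□■□
□□□□□□□
gen 8: □□□□□■□
□□□□□■□
□□□□■■□
□□□□□□□
□□□□■□□
gen 9: □□□□■■□
□□□□□■■
□□□□■■□
□□□□■■□
□□□□□□□
gen 10: □□□□■■■
□□□□□□■
□□□□□□□
□□□□■■□
□□□□□□□
gen 11: □□□□□■■
□□□□□□■
□□□□□■□
□□□□□□□
□□□□□□■
gen 12: ■□□□□■■
□□□□□□■
□□□□□□□
□□□□□□□
□□□□□■■
gen 13: ■□□□□□□
■□□□□■■
□□□□□□□
□□□□□□□
■□□□□■□
gen 14: ■■□□□■□
■□□□□□■
□□□□□□■
□□□□□□□
□□□□□□■
gen 15: □■□□□■□
□■□□□■□
■□□□□□■
□□□□□□□
■□□□□□■
gen 16: □■□□□■□
□■□□□■□
■□□□□□■
□□□□□□□
■□□□□□■

0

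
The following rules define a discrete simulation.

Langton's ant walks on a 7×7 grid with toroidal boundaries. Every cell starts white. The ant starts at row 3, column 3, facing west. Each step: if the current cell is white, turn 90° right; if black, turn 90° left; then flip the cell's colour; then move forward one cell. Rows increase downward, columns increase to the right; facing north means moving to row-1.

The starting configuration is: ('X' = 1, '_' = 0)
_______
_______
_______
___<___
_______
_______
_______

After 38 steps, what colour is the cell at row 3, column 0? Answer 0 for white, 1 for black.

k=0  _______
_______
_______
___<___
_______
_______
_______
k=1  _______
_______
___^___
___X___
_______
_______
_______
k=2  _______
_______
___X>__
___X___
_______
_______
_______
k=3  _______
_______
___XX__
___Xv__
_______
_______
_______
k=4  _______
_______
___XX__
___<X__
_______
_______
_______
k=5  _______
_______
___XX__
____X__
___v___
_______
_______
k=6  _______
_______
___XX__
____X__
__<X___
_______
_______
k=7  _______
_______
___XX__
__^_X__
__XX___
_______
_______
k=8  _______
_______
___XX__
__X>X__
__XX___
_______
_______
k=9  _______
_______
___XX__
__XXX__
__Xv___
_______
_______
k=10  _______
_______
___XX__
__XXX__
__X_>__
_______
_______
k=11  _______
_______
___XX__
__XXX__
__X_X__
____v__
_______
k=12  _______
_______
___XX__
__XXX__
__X_X__
___<X__
_______
k=13  _______
_______
___XX__
__XXX__
__X^X__
___XX__
_______
k=14  _______
_______
___XX__
__XXX__
__XX>__
___XX__
_______
k=15  _______
_______
___XX__
__XX^__
__XX___
___XX__
_______
k=16  _______
_______
___XX__
__X<___
__XX___
___XX__
_______
k=17  _______
_______
___XX__
__X____
__Xv___
___XX__
_______
k=18  _______
_______
___XX__
__X____
__X_>__
___XX__
_______
k=19  _______
_______
___XX__
__X____
__X_X__
___Xv__
_______
k=20  _______
_______
___XX__
__X____
__X_X__
___X_>_
_______
k=21  _______
_______
___XX__
__X____
__X_X__
___X_X_
_____v_
k=22  _______
_______
___XX__
__X____
__X_X__
___X_X_
____<X_
k=23  _______
_______
___XX__
__X____
__X_X__
___X^X_
____XX_
k=24  _______
_______
___XX__
__X____
__X_X__
___XX>_
____XX_
k=25  _______
_______
___XX__
__X____
__X_X^_
___XX__
____XX_
k=26  _______
_______
___XX__
__X____
__X_XX>
___XX__
____XX_
k=27  _______
_______
___XX__
__X____
__X_XXX
___XX_v
____XX_
k=28  _______
_______
___XX__
__X____
__X_XXX
___XX<X
____XX_
k=29  _______
_______
___XX__
__X____
__X_X^X
___XXXX
____XX_
k=30  _______
_______
___XX__
__X____
__X_<_X
___XXXX
____XX_
k=31  _______
_______
___XX__
__X____
__X___X
___XvXX
____XX_
k=32  _______
_______
___XX__
__X____
__X___X
___X_>X
____XX_
k=33  _______
_______
___XX__
__X____
__X__^X
___X__X
____XX_
k=34  _______
_______
___XX__
__X____
__X__X>
___X__X
____XX_
k=35  _______
_______
___XX__
__X___^
__X__X_
___X__X
____XX_
k=36  _______
_______
___XX__
>_X___X
__X__X_
___X__X
____XX_
k=37  _______
_______
___XX__
X_X___X
v_X__X_
___X__X
____XX_
k=38  _______
_______
___XX__
X_X___X
X_X__X<
___X__X
____XX_

1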